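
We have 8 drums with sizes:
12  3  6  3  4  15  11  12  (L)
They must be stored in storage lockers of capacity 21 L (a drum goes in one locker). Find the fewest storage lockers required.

4

Total = 15 + 12 + 12 + 11 + 6 + 4 + 3 + 3 = 66 L.
Lower bound: ⌈66/21⌉ = 4 storage lockers.
A packing using 4 storage lockers:
  locker 1: 15 + 6 = 21
  locker 2: 12 + 4 + 3 = 19
  locker 3: 12 + 3 = 15
  locker 4: 11 = 11
This matches the lower bound, so 4 is optimal.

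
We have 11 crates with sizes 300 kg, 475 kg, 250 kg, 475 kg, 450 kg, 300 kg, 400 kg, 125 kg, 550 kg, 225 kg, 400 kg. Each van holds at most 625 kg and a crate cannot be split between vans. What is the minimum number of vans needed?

8

Total = 550 + 475 + 475 + 450 + 400 + 400 + 300 + 300 + 250 + 225 + 125 = 3950 kg.
Lower bound: ⌈3950/625⌉ = 7 vans.
A packing using 8 vans:
  van 1: 550 = 550
  van 2: 475 + 125 = 600
  van 3: 475 = 475
  van 4: 450 = 450
  van 5: 400 + 225 = 625
  van 6: 400 = 400
  van 7: 300 + 300 = 600
  van 8: 250 = 250
No arrangement into 7 vans stays within capacity, so 8 is optimal.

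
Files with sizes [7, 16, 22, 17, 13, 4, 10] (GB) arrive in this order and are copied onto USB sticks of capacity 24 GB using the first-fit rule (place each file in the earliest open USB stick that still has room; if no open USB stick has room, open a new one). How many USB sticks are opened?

  7 → USB stick 1 (new)  [load 7/24]
  16 → USB stick 1  [load 23/24]
  22 → USB stick 2 (new)  [load 22/24]
  17 → USB stick 3 (new)  [load 17/24]
  13 → USB stick 4 (new)  [load 13/24]
  4 → USB stick 3  [load 21/24]
  10 → USB stick 4  [load 23/24]
4 USB sticks opened.

4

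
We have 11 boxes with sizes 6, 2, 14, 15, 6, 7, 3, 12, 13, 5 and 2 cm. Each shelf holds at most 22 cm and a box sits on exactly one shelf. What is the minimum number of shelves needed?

Total = 15 + 14 + 13 + 12 + 7 + 6 + 6 + 5 + 3 + 2 + 2 = 85 cm.
Lower bound: ⌈85/22⌉ = 4 shelves.
A packing using 4 shelves:
  shelf 1: 15 + 7 = 22
  shelf 2: 14 + 6 + 2 = 22
  shelf 3: 13 + 6 + 3 = 22
  shelf 4: 12 + 5 + 2 = 19
This matches the lower bound, so 4 is optimal.

4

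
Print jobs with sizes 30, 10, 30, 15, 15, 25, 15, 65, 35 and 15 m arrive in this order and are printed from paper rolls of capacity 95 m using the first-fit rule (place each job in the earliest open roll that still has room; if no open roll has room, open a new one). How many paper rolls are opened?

3

  30 → roll 1 (new)  [load 30/95]
  10 → roll 1  [load 40/95]
  30 → roll 1  [load 70/95]
  15 → roll 1  [load 85/95]
  15 → roll 2 (new)  [load 15/95]
  25 → roll 2  [load 40/95]
  15 → roll 2  [load 55/95]
  65 → roll 3 (new)  [load 65/95]
  35 → roll 2  [load 90/95]
  15 → roll 3  [load 80/95]
3 paper rolls opened.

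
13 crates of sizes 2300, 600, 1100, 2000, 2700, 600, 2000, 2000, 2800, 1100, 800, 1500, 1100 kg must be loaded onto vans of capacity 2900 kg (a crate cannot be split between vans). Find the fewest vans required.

8

Total = 2800 + 2700 + 2300 + 2000 + 2000 + 2000 + 1500 + 1100 + 1100 + 1100 + 800 + 600 + 600 = 20600 kg.
Lower bound: ⌈20600/2900⌉ = 8 vans.
A packing using 8 vans:
  van 1: 2800 = 2800
  van 2: 2700 = 2700
  van 3: 2300 + 600 = 2900
  van 4: 2000 + 800 = 2800
  van 5: 2000 + 600 = 2600
  van 6: 2000 = 2000
  van 7: 1500 + 1100 = 2600
  van 8: 1100 + 1100 = 2200
This matches the lower bound, so 8 is optimal.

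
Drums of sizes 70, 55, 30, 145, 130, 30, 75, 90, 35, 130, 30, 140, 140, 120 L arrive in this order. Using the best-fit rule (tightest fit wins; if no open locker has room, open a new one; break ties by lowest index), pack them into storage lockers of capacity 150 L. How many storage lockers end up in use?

9

  70 → locker 1 (new)  [load 70/150]
  55 → locker 1  [load 125/150]
  30 → locker 2 (new)  [load 30/150]
  145 → locker 3 (new)  [load 145/150]
  130 → locker 4 (new)  [load 130/150]
  30 → locker 2  [load 60/150]
  75 → locker 2  [load 135/150]
  90 → locker 5 (new)  [load 90/150]
  35 → locker 5  [load 125/150]
  130 → locker 6 (new)  [load 130/150]
  30 → locker 7 (new)  [load 30/150]
  140 → locker 8 (new)  [load 140/150]
  140 → locker 9 (new)  [load 140/150]
  120 → locker 7  [load 150/150]
9 storage lockers opened.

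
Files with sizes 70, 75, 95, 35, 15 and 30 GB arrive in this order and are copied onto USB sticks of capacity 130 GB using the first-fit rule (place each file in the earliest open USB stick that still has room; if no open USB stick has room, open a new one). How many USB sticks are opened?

  70 → USB stick 1 (new)  [load 70/130]
  75 → USB stick 2 (new)  [load 75/130]
  95 → USB stick 3 (new)  [load 95/130]
  35 → USB stick 1  [load 105/130]
  15 → USB stick 1  [load 120/130]
  30 → USB stick 2  [load 105/130]
3 USB sticks opened.

3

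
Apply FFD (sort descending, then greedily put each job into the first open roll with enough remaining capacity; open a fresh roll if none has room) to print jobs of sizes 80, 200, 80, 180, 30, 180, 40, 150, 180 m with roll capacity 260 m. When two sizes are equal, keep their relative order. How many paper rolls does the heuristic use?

5

Sorted descending: 200, 180, 180, 180, 150, 80, 80, 40, 30.
  200 → roll 1 (new)  [load 200/260]
  180 → roll 2 (new)  [load 180/260]
  180 → roll 3 (new)  [load 180/260]
  180 → roll 4 (new)  [load 180/260]
  150 → roll 5 (new)  [load 150/260]
  80 → roll 2  [load 260/260]
  80 → roll 3  [load 260/260]
  40 → roll 1  [load 240/260]
  30 → roll 4  [load 210/260]
5 paper rolls opened.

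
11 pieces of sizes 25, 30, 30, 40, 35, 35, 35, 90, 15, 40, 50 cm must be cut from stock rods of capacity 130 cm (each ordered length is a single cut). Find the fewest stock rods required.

4

Total = 90 + 50 + 40 + 40 + 35 + 35 + 35 + 30 + 30 + 25 + 15 = 425 cm.
Lower bound: ⌈425/130⌉ = 4 stock rods.
A packing using 4 stock rods:
  stock rod 1: 90 + 40 = 130
  stock rod 2: 50 + 40 + 35 = 125
  stock rod 3: 35 + 35 + 30 + 30 = 130
  stock rod 4: 25 + 15 = 40
This matches the lower bound, so 4 is optimal.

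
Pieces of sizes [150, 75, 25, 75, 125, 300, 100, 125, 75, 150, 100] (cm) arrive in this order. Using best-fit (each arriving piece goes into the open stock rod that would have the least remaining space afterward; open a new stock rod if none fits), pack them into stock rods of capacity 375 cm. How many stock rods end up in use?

  150 → stock rod 1 (new)  [load 150/375]
  75 → stock rod 1  [load 225/375]
  25 → stock rod 1  [load 250/375]
  75 → stock rod 1  [load 325/375]
  125 → stock rod 2 (new)  [load 125/375]
  300 → stock rod 3 (new)  [load 300/375]
  100 → stock rod 2  [load 225/375]
  125 → stock rod 2  [load 350/375]
  75 → stock rod 3  [load 375/375]
  150 → stock rod 4 (new)  [load 150/375]
  100 → stock rod 4  [load 250/375]
4 stock rods opened.

4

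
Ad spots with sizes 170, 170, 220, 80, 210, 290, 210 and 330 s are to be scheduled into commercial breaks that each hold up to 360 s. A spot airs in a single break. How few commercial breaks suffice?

6

Total = 330 + 290 + 220 + 210 + 210 + 170 + 170 + 80 = 1680 s.
Lower bound: ⌈1680/360⌉ = 5 commercial breaks.
A packing using 6 commercial breaks:
  break 1: 330 = 330
  break 2: 290 = 290
  break 3: 220 + 80 = 300
  break 4: 210 = 210
  break 5: 210 = 210
  break 6: 170 + 170 = 340
No arrangement into 5 commercial breaks stays within capacity, so 6 is optimal.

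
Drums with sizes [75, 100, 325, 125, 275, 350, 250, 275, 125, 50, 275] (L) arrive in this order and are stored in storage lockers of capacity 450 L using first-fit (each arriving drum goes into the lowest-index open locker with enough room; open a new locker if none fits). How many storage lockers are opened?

7

  75 → locker 1 (new)  [load 75/450]
  100 → locker 1  [load 175/450]
  325 → locker 2 (new)  [load 325/450]
  125 → locker 1  [load 300/450]
  275 → locker 3 (new)  [load 275/450]
  350 → locker 4 (new)  [load 350/450]
  250 → locker 5 (new)  [load 250/450]
  275 → locker 6 (new)  [load 275/450]
  125 → locker 1  [load 425/450]
  50 → locker 2  [load 375/450]
  275 → locker 7 (new)  [load 275/450]
7 storage lockers opened.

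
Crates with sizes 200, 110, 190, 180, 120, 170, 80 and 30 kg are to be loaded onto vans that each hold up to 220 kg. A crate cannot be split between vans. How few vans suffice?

Total = 200 + 190 + 180 + 170 + 120 + 110 + 80 + 30 = 1080 kg.
Lower bound: ⌈1080/220⌉ = 5 vans.
A packing using 6 vans:
  van 1: 200 = 200
  van 2: 190 + 30 = 220
  van 3: 180 = 180
  van 4: 170 = 170
  van 5: 120 + 80 = 200
  van 6: 110 = 110
No arrangement into 5 vans stays within capacity, so 6 is optimal.

6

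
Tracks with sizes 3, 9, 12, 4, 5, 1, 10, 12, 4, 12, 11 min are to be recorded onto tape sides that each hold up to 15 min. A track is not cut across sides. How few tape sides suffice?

6

Total = 12 + 12 + 12 + 11 + 10 + 9 + 5 + 4 + 4 + 3 + 1 = 83 min.
Lower bound: ⌈83/15⌉ = 6 tape sides.
A packing using 6 tape sides:
  side 1: 12 + 3 = 15
  side 2: 12 + 1 = 13
  side 3: 12 = 12
  side 4: 11 + 4 = 15
  side 5: 10 + 5 = 15
  side 6: 9 + 4 = 13
This matches the lower bound, so 6 is optimal.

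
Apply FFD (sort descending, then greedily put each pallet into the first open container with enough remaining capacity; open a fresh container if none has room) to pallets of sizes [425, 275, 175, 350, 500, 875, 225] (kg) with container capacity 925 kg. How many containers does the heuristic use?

Sorted descending: 875, 500, 425, 350, 275, 225, 175.
  875 → container 1 (new)  [load 875/925]
  500 → container 2 (new)  [load 500/925]
  425 → container 2  [load 925/925]
  350 → container 3 (new)  [load 350/925]
  275 → container 3  [load 625/925]
  225 → container 3  [load 850/925]
  175 → container 4 (new)  [load 175/925]
4 containers opened.

4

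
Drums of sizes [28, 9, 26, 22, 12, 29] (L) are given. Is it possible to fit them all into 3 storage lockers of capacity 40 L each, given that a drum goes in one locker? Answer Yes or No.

No

Total = 126 L; ⌈126/40⌉ = 4.
At least 4 storage lockers are required, but only 3 are allowed.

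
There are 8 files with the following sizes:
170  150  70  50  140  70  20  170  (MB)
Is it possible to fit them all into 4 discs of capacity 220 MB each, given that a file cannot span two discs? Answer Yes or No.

Yes

A valid assignment using 4 discs:
  disc 1: 170 + 50 = 220
  disc 2: 170 + 20 = 190
  disc 3: 150 + 70 = 220
  disc 4: 140 + 70 = 210
Every load is within 220 MB, so 4 discs suffice.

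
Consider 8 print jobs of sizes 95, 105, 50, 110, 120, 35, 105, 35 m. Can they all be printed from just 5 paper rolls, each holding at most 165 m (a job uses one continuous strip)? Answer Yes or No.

A valid assignment using 5 paper rolls:
  roll 1: 120 + 35 = 155
  roll 2: 110 + 50 = 160
  roll 3: 105 + 35 = 140
  roll 4: 105 = 105
  roll 5: 95 = 95
Every load is within 165 m, so 5 paper rolls suffice.

Yes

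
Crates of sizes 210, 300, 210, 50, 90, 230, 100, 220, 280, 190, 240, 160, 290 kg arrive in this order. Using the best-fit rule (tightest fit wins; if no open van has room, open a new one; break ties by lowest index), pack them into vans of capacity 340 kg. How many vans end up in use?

10

  210 → van 1 (new)  [load 210/340]
  300 → van 2 (new)  [load 300/340]
  210 → van 3 (new)  [load 210/340]
  50 → van 1  [load 260/340]
  90 → van 3  [load 300/340]
  230 → van 4 (new)  [load 230/340]
  100 → van 4  [load 330/340]
  220 → van 5 (new)  [load 220/340]
  280 → van 6 (new)  [load 280/340]
  190 → van 7 (new)  [load 190/340]
  240 → van 8 (new)  [load 240/340]
  160 → van 9 (new)  [load 160/340]
  290 → van 10 (new)  [load 290/340]
10 vans opened.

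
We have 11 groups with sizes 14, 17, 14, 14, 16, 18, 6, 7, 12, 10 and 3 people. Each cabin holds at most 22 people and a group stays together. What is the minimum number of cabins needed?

7

Total = 18 + 17 + 16 + 14 + 14 + 14 + 12 + 10 + 7 + 6 + 3 = 131 people.
Lower bound: ⌈131/22⌉ = 6 cabins.
Also, 7 groups each exceed 11 people, and no two of those can share a cabin, so at least 7 cabins are needed.
A packing using 7 cabins:
  cabin 1: 18 + 3 = 21
  cabin 2: 17 = 17
  cabin 3: 16 + 6 = 22
  cabin 4: 14 + 7 = 21
  cabin 5: 14 = 14
  cabin 6: 14 = 14
  cabin 7: 12 + 10 = 22
This matches the lower bound, so 7 is optimal.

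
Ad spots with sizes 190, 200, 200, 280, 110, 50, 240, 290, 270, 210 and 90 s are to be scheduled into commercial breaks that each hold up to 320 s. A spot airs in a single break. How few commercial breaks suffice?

8

Total = 290 + 280 + 270 + 240 + 210 + 200 + 200 + 190 + 110 + 90 + 50 = 2130 s.
Lower bound: ⌈2130/320⌉ = 7 commercial breaks.
Also, 8 ad spots each exceed 160 s, and no two of those can share a break, so at least 8 commercial breaks are needed.
A packing using 8 commercial breaks:
  break 1: 290 = 290
  break 2: 280 = 280
  break 3: 270 + 50 = 320
  break 4: 240 = 240
  break 5: 210 + 110 = 320
  break 6: 200 + 90 = 290
  break 7: 200 = 200
  break 8: 190 = 190
This matches the lower bound, so 8 is optimal.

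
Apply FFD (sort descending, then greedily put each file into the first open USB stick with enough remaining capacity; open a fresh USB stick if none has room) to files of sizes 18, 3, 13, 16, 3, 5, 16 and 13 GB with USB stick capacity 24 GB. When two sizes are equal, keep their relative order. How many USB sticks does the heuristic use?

5

Sorted descending: 18, 16, 16, 13, 13, 5, 3, 3.
  18 → USB stick 1 (new)  [load 18/24]
  16 → USB stick 2 (new)  [load 16/24]
  16 → USB stick 3 (new)  [load 16/24]
  13 → USB stick 4 (new)  [load 13/24]
  13 → USB stick 5 (new)  [load 13/24]
  5 → USB stick 1  [load 23/24]
  3 → USB stick 2  [load 19/24]
  3 → USB stick 2  [load 22/24]
5 USB sticks opened.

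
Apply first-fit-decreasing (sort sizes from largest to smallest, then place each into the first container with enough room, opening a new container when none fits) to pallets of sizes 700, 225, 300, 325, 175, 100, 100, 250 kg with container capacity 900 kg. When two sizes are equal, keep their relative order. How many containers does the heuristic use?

Sorted descending: 700, 325, 300, 250, 225, 175, 100, 100.
  700 → container 1 (new)  [load 700/900]
  325 → container 2 (new)  [load 325/900]
  300 → container 2  [load 625/900]
  250 → container 2  [load 875/900]
  225 → container 3 (new)  [load 225/900]
  175 → container 1  [load 875/900]
  100 → container 3  [load 325/900]
  100 → container 3  [load 425/900]
3 containers opened.

3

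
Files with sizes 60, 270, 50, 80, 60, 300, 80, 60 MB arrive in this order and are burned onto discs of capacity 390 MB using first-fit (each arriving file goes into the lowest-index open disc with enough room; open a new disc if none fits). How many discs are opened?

3

  60 → disc 1 (new)  [load 60/390]
  270 → disc 1  [load 330/390]
  50 → disc 1  [load 380/390]
  80 → disc 2 (new)  [load 80/390]
  60 → disc 2  [load 140/390]
  300 → disc 3 (new)  [load 300/390]
  80 → disc 2  [load 220/390]
  60 → disc 2  [load 280/390]
3 discs opened.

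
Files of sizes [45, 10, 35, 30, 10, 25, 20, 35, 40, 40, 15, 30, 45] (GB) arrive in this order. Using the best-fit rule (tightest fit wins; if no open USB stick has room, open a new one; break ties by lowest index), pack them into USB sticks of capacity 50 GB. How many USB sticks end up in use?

9

  45 → USB stick 1 (new)  [load 45/50]
  10 → USB stick 2 (new)  [load 10/50]
  35 → USB stick 2  [load 45/50]
  30 → USB stick 3 (new)  [load 30/50]
  10 → USB stick 3  [load 40/50]
  25 → USB stick 4 (new)  [load 25/50]
  20 → USB stick 4  [load 45/50]
  35 → USB stick 5 (new)  [load 35/50]
  40 → USB stick 6 (new)  [load 40/50]
  40 → USB stick 7 (new)  [load 40/50]
  15 → USB stick 5  [load 50/50]
  30 → USB stick 8 (new)  [load 30/50]
  45 → USB stick 9 (new)  [load 45/50]
9 USB sticks opened.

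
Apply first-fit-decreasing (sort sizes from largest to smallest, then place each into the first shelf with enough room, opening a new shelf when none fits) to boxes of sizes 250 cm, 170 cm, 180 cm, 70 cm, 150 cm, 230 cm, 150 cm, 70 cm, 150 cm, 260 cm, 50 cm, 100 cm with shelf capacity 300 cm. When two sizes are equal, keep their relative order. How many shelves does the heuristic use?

Sorted descending: 260, 250, 230, 180, 170, 150, 150, 150, 100, 70, 70, 50.
  260 → shelf 1 (new)  [load 260/300]
  250 → shelf 2 (new)  [load 250/300]
  230 → shelf 3 (new)  [load 230/300]
  180 → shelf 4 (new)  [load 180/300]
  170 → shelf 5 (new)  [load 170/300]
  150 → shelf 6 (new)  [load 150/300]
  150 → shelf 6  [load 300/300]
  150 → shelf 7 (new)  [load 150/300]
  100 → shelf 4  [load 280/300]
  70 → shelf 3  [load 300/300]
  70 → shelf 5  [load 240/300]
  50 → shelf 2  [load 300/300]
7 shelves opened.

7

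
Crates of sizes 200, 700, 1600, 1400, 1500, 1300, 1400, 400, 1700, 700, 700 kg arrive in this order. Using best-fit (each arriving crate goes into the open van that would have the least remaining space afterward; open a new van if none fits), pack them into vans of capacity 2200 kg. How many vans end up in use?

  200 → van 1 (new)  [load 200/2200]
  700 → van 1  [load 900/2200]
  1600 → van 2 (new)  [load 1600/2200]
  1400 → van 3 (new)  [load 1400/2200]
  1500 → van 4 (new)  [load 1500/2200]
  1300 → van 1  [load 2200/2200]
  1400 → van 5 (new)  [load 1400/2200]
  400 → van 2  [load 2000/2200]
  1700 → van 6 (new)  [load 1700/2200]
  700 → van 4  [load 2200/2200]
  700 → van 3  [load 2100/2200]
6 vans opened.

6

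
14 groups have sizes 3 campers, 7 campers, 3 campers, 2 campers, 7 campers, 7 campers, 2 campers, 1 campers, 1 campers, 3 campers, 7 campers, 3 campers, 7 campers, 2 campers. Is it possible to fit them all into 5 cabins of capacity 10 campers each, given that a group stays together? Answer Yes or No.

Total = 55 campers; ⌈55/10⌉ = 6.
At least 6 cabins are required, but only 5 are allowed.

No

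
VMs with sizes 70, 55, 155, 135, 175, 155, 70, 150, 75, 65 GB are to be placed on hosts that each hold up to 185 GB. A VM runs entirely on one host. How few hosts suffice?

Total = 175 + 155 + 155 + 150 + 135 + 75 + 70 + 70 + 65 + 55 = 1105 GB.
Lower bound: ⌈1105/185⌉ = 6 hosts.
A packing using 8 hosts:
  host 1: 175 = 175
  host 2: 155 = 155
  host 3: 155 = 155
  host 4: 150 = 150
  host 5: 135 = 135
  host 6: 75 + 70 = 145
  host 7: 70 + 65 = 135
  host 8: 55 = 55
No arrangement into 7 hosts stays within capacity, so 8 is optimal.

8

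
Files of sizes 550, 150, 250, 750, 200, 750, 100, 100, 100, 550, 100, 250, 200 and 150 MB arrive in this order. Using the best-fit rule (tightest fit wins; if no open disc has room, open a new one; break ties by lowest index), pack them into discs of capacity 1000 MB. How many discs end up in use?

  550 → disc 1 (new)  [load 550/1000]
  150 → disc 1  [load 700/1000]
  250 → disc 1  [load 950/1000]
  750 → disc 2 (new)  [load 750/1000]
  200 → disc 2  [load 950/1000]
  750 → disc 3 (new)  [load 750/1000]
  100 → disc 3  [load 850/1000]
  100 → disc 3  [load 950/1000]
  100 → disc 4 (new)  [load 100/1000]
  550 → disc 4  [load 650/1000]
  100 → disc 4  [load 750/1000]
  250 → disc 4  [load 1000/1000]
  200 → disc 5 (new)  [load 200/1000]
  150 → disc 5  [load 350/1000]
5 discs opened.

5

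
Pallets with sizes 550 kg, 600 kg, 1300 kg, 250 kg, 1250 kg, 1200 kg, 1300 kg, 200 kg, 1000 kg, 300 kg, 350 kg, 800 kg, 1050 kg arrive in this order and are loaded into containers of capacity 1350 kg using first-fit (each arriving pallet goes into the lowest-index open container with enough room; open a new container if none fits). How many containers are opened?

  550 → container 1 (new)  [load 550/1350]
  600 → container 1  [load 1150/1350]
  1300 → container 2 (new)  [load 1300/1350]
  250 → container 3 (new)  [load 250/1350]
  1250 → container 4 (new)  [load 1250/1350]
  1200 → container 5 (new)  [load 1200/1350]
  1300 → container 6 (new)  [load 1300/1350]
  200 → container 1  [load 1350/1350]
  1000 → container 3  [load 1250/1350]
  300 → container 7 (new)  [load 300/1350]
  350 → container 7  [load 650/1350]
  800 → container 8 (new)  [load 800/1350]
  1050 → container 9 (new)  [load 1050/1350]
9 containers opened.

9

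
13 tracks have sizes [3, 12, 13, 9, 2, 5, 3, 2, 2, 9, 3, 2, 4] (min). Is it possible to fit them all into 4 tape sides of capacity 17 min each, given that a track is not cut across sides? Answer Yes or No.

Total = 69 min; ⌈69/17⌉ = 5.
At least 5 tape sides are required, but only 4 are allowed.

No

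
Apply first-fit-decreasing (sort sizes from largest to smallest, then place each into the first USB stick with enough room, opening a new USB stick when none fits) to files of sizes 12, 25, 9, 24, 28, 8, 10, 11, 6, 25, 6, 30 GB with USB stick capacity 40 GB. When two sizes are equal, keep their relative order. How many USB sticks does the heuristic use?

5

Sorted descending: 30, 28, 25, 25, 24, 12, 11, 10, 9, 8, 6, 6.
  30 → USB stick 1 (new)  [load 30/40]
  28 → USB stick 2 (new)  [load 28/40]
  25 → USB stick 3 (new)  [load 25/40]
  25 → USB stick 4 (new)  [load 25/40]
  24 → USB stick 5 (new)  [load 24/40]
  12 → USB stick 2  [load 40/40]
  11 → USB stick 3  [load 36/40]
  10 → USB stick 1  [load 40/40]
  9 → USB stick 4  [load 34/40]
  8 → USB stick 5  [load 32/40]
  6 → USB stick 4  [load 40/40]
  6 → USB stick 5  [load 38/40]
5 USB sticks opened.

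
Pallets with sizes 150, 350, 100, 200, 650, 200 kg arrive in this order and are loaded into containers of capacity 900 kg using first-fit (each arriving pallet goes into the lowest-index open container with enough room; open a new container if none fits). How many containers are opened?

  150 → container 1 (new)  [load 150/900]
  350 → container 1  [load 500/900]
  100 → container 1  [load 600/900]
  200 → container 1  [load 800/900]
  650 → container 2 (new)  [load 650/900]
  200 → container 2  [load 850/900]
2 containers opened.

2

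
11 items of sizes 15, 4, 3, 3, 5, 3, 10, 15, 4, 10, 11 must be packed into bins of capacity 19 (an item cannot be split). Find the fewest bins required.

Total = 15 + 15 + 11 + 10 + 10 + 5 + 4 + 4 + 3 + 3 + 3 = 83.
Lower bound: ⌈83/19⌉ = 5 bins.
A packing using 5 bins:
  bin 1: 15 + 4 = 19
  bin 2: 15 + 4 = 19
  bin 3: 11 + 5 + 3 = 19
  bin 4: 10 + 3 + 3 = 16
  bin 5: 10 = 10
This matches the lower bound, so 5 is optimal.

5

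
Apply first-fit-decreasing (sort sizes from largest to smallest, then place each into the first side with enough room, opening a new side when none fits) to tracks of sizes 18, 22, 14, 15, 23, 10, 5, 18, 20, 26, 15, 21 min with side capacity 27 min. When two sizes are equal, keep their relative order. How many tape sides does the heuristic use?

10

Sorted descending: 26, 23, 22, 21, 20, 18, 18, 15, 15, 14, 10, 5.
  26 → side 1 (new)  [load 26/27]
  23 → side 2 (new)  [load 23/27]
  22 → side 3 (new)  [load 22/27]
  21 → side 4 (new)  [load 21/27]
  20 → side 5 (new)  [load 20/27]
  18 → side 6 (new)  [load 18/27]
  18 → side 7 (new)  [load 18/27]
  15 → side 8 (new)  [load 15/27]
  15 → side 9 (new)  [load 15/27]
  14 → side 10 (new)  [load 14/27]
  10 → side 8  [load 25/27]
  5 → side 3  [load 27/27]
10 tape sides opened.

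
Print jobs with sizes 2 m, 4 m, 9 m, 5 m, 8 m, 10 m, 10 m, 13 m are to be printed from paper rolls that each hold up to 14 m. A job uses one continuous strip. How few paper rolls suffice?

5

Total = 13 + 10 + 10 + 9 + 8 + 5 + 4 + 2 = 61 m.
Lower bound: ⌈61/14⌉ = 5 paper rolls.
A packing using 5 paper rolls:
  roll 1: 13 = 13
  roll 2: 10 + 4 = 14
  roll 3: 10 + 2 = 12
  roll 4: 9 + 5 = 14
  roll 5: 8 = 8
This matches the lower bound, so 5 is optimal.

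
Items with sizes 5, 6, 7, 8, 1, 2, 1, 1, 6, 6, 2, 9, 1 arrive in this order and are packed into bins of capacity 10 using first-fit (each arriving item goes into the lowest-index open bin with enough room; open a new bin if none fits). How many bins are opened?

7

  5 → bin 1 (new)  [load 5/10]
  6 → bin 2 (new)  [load 6/10]
  7 → bin 3 (new)  [load 7/10]
  8 → bin 4 (new)  [load 8/10]
  1 → bin 1  [load 6/10]
  2 → bin 1  [load 8/10]
  1 → bin 1  [load 9/10]
  1 → bin 1  [load 10/10]
  6 → bin 5 (new)  [load 6/10]
  6 → bin 6 (new)  [load 6/10]
  2 → bin 2  [load 8/10]
  9 → bin 7 (new)  [load 9/10]
  1 → bin 2  [load 9/10]
7 bins opened.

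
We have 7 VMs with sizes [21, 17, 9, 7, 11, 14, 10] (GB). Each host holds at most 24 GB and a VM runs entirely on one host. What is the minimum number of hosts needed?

Total = 21 + 17 + 14 + 11 + 10 + 9 + 7 = 89 GB.
Lower bound: ⌈89/24⌉ = 4 hosts.
A packing using 4 hosts:
  host 1: 21 = 21
  host 2: 17 + 7 = 24
  host 3: 14 + 10 = 24
  host 4: 11 + 9 = 20
This matches the lower bound, so 4 is optimal.

4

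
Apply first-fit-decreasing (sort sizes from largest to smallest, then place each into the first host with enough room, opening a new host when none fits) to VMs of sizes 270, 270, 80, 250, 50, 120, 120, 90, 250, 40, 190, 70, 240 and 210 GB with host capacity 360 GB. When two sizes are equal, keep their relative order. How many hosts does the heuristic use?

7

Sorted descending: 270, 270, 250, 250, 240, 210, 190, 120, 120, 90, 80, 70, 50, 40.
  270 → host 1 (new)  [load 270/360]
  270 → host 2 (new)  [load 270/360]
  250 → host 3 (new)  [load 250/360]
  250 → host 4 (new)  [load 250/360]
  240 → host 5 (new)  [load 240/360]
  210 → host 6 (new)  [load 210/360]
  190 → host 7 (new)  [load 190/360]
  120 → host 5  [load 360/360]
  120 → host 6  [load 330/360]
  90 → host 1  [load 360/360]
  80 → host 2  [load 350/360]
  70 → host 3  [load 320/360]
  50 → host 4  [load 300/360]
  40 → host 3  [load 360/360]
7 hosts opened.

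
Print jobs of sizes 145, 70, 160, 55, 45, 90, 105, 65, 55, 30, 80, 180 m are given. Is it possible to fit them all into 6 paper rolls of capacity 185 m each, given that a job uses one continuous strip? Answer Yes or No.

No

Total = 1080 m; ⌈1080/185⌉ = 6.
The bound of 6 does not rule out 6, but exhaustive search shows no assignment into 6 paper rolls of capacity 185 m exists — the minimum is 7.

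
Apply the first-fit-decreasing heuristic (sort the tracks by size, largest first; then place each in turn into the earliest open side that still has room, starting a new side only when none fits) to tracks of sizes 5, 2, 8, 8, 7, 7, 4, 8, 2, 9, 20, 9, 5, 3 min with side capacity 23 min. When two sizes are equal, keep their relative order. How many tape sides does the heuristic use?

5

Sorted descending: 20, 9, 9, 8, 8, 8, 7, 7, 5, 5, 4, 3, 2, 2.
  20 → side 1 (new)  [load 20/23]
  9 → side 2 (new)  [load 9/23]
  9 → side 2  [load 18/23]
  8 → side 3 (new)  [load 8/23]
  8 → side 3  [load 16/23]
  8 → side 4 (new)  [load 8/23]
  7 → side 3  [load 23/23]
  7 → side 4  [load 15/23]
  5 → side 2  [load 23/23]
  5 → side 4  [load 20/23]
  4 → side 5 (new)  [load 4/23]
  3 → side 1  [load 23/23]
  2 → side 4  [load 22/23]
  2 → side 5  [load 6/23]
5 tape sides opened.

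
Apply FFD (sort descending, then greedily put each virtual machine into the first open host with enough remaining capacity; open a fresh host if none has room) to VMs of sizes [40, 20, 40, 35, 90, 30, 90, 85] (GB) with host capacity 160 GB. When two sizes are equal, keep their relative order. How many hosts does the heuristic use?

Sorted descending: 90, 90, 85, 40, 40, 35, 30, 20.
  90 → host 1 (new)  [load 90/160]
  90 → host 2 (new)  [load 90/160]
  85 → host 3 (new)  [load 85/160]
  40 → host 1  [load 130/160]
  40 → host 2  [load 130/160]
  35 → host 3  [load 120/160]
  30 → host 1  [load 160/160]
  20 → host 2  [load 150/160]
3 hosts opened.

3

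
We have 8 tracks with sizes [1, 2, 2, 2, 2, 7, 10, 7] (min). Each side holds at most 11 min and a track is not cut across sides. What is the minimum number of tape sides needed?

Total = 10 + 7 + 7 + 2 + 2 + 2 + 2 + 1 = 33 min.
Lower bound: ⌈33/11⌉ = 3 tape sides.
A packing using 3 tape sides:
  side 1: 10 + 1 = 11
  side 2: 7 + 2 + 2 = 11
  side 3: 7 + 2 + 2 = 11
This matches the lower bound, so 3 is optimal.

3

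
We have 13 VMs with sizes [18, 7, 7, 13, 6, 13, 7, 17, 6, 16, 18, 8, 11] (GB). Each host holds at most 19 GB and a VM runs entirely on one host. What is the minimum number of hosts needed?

Total = 18 + 18 + 17 + 16 + 13 + 13 + 11 + 8 + 7 + 7 + 7 + 6 + 6 = 147 GB.
Lower bound: ⌈147/19⌉ = 8 hosts.
A packing using 9 hosts:
  host 1: 18 = 18
  host 2: 18 = 18
  host 3: 17 = 17
  host 4: 16 = 16
  host 5: 13 + 6 = 19
  host 6: 13 + 6 = 19
  host 7: 11 + 8 = 19
  host 8: 7 + 7 = 14
  host 9: 7 = 7
No arrangement into 8 hosts stays within capacity, so 9 is optimal.

9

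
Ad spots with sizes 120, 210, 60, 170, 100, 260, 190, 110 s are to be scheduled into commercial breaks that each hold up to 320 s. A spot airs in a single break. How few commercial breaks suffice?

Total = 260 + 210 + 190 + 170 + 120 + 110 + 100 + 60 = 1220 s.
Lower bound: ⌈1220/320⌉ = 4 commercial breaks.
A packing using 4 commercial breaks:
  break 1: 260 + 60 = 320
  break 2: 210 + 110 = 320
  break 3: 190 + 120 = 310
  break 4: 170 + 100 = 270
This matches the lower bound, so 4 is optimal.

4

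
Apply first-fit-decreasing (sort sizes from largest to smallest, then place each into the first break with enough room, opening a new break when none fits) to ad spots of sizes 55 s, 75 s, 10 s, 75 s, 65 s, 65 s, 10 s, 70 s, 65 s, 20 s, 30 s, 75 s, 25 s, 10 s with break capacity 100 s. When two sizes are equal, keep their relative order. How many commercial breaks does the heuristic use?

8

Sorted descending: 75, 75, 75, 70, 65, 65, 65, 55, 30, 25, 20, 10, 10, 10.
  75 → break 1 (new)  [load 75/100]
  75 → break 2 (new)  [load 75/100]
  75 → break 3 (new)  [load 75/100]
  70 → break 4 (new)  [load 70/100]
  65 → break 5 (new)  [load 65/100]
  65 → break 6 (new)  [load 65/100]
  65 → break 7 (new)  [load 65/100]
  55 → break 8 (new)  [load 55/100]
  30 → break 4  [load 100/100]
  25 → break 1  [load 100/100]
  20 → break 2  [load 95/100]
  10 → break 3  [load 85/100]
  10 → break 3  [load 95/100]
  10 → break 5  [load 75/100]
8 commercial breaks opened.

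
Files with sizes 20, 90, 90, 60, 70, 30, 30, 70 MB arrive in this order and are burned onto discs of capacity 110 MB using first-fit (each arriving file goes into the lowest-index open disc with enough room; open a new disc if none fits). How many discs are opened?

  20 → disc 1 (new)  [load 20/110]
  90 → disc 1  [load 110/110]
  90 → disc 2 (new)  [load 90/110]
  60 → disc 3 (new)  [load 60/110]
  70 → disc 4 (new)  [load 70/110]
  30 → disc 3  [load 90/110]
  30 → disc 4  [load 100/110]
  70 → disc 5 (new)  [load 70/110]
5 discs opened.

5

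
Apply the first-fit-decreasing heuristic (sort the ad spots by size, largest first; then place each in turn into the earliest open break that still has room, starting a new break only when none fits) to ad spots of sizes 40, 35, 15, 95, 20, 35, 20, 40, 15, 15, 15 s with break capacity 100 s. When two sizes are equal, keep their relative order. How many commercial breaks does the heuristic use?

4

Sorted descending: 95, 40, 40, 35, 35, 20, 20, 15, 15, 15, 15.
  95 → break 1 (new)  [load 95/100]
  40 → break 2 (new)  [load 40/100]
  40 → break 2  [load 80/100]
  35 → break 3 (new)  [load 35/100]
  35 → break 3  [load 70/100]
  20 → break 2  [load 100/100]
  20 → break 3  [load 90/100]
  15 → break 4 (new)  [load 15/100]
  15 → break 4  [load 30/100]
  15 → break 4  [load 45/100]
  15 → break 4  [load 60/100]
4 commercial breaks opened.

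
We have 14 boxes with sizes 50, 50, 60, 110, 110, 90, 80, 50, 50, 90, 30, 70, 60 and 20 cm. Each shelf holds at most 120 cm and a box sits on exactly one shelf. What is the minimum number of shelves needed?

9

Total = 110 + 110 + 90 + 90 + 80 + 70 + 60 + 60 + 50 + 50 + 50 + 50 + 30 + 20 = 920 cm.
Lower bound: ⌈920/120⌉ = 8 shelves.
A packing using 9 shelves:
  shelf 1: 110 = 110
  shelf 2: 110 = 110
  shelf 3: 90 + 30 = 120
  shelf 4: 90 + 20 = 110
  shelf 5: 80 = 80
  shelf 6: 70 + 50 = 120
  shelf 7: 60 + 60 = 120
  shelf 8: 50 + 50 = 100
  shelf 9: 50 = 50
No arrangement into 8 shelves stays within capacity, so 9 is optimal.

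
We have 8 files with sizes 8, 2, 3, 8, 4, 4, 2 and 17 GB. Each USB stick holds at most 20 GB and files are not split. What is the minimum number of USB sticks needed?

Total = 17 + 8 + 8 + 4 + 4 + 3 + 2 + 2 = 48 GB.
Lower bound: ⌈48/20⌉ = 3 USB sticks.
A packing using 3 USB sticks:
  USB stick 1: 17 + 3 = 20
  USB stick 2: 8 + 8 + 4 = 20
  USB stick 3: 4 + 2 + 2 = 8
This matches the lower bound, so 3 is optimal.

3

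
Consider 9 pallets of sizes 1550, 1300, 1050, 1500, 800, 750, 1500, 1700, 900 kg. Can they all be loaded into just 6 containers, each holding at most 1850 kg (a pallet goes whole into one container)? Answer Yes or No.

Total = 11050 kg; ⌈11050/1850⌉ = 6.
The bound of 6 does not rule out 6, but exhaustive search shows no assignment into 6 containers of capacity 1850 kg exists — the minimum is 7.

No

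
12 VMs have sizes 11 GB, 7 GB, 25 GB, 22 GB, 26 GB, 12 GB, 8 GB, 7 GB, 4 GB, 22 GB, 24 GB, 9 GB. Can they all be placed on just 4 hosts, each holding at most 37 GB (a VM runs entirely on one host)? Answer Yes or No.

No

Total = 177 GB; ⌈177/37⌉ = 5.
At least 5 hosts are required, but only 4 are allowed.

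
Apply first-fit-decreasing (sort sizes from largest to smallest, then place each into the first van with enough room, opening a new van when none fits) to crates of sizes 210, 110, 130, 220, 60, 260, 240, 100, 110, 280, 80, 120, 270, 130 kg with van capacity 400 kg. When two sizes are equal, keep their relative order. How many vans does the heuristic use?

Sorted descending: 280, 270, 260, 240, 220, 210, 130, 130, 120, 110, 110, 100, 80, 60.
  280 → van 1 (new)  [load 280/400]
  270 → van 2 (new)  [load 270/400]
  260 → van 3 (new)  [load 260/400]
  240 → van 4 (new)  [load 240/400]
  220 → van 5 (new)  [load 220/400]
  210 → van 6 (new)  [load 210/400]
  130 → van 2  [load 400/400]
  130 → van 3  [load 390/400]
  120 → van 1  [load 400/400]
  110 → van 4  [load 350/400]
  110 → van 5  [load 330/400]
  100 → van 6  [load 310/400]
  80 → van 6  [load 390/400]
  60 → van 5  [load 390/400]
6 vans opened.

6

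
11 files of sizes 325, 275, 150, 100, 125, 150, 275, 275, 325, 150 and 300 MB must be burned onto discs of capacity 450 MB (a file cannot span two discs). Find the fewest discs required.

6

Total = 325 + 325 + 300 + 275 + 275 + 275 + 150 + 150 + 150 + 125 + 100 = 2450 MB.
Lower bound: ⌈2450/450⌉ = 6 discs.
A packing using 6 discs:
  disc 1: 325 + 125 = 450
  disc 2: 325 + 100 = 425
  disc 3: 300 + 150 = 450
  disc 4: 275 + 150 = 425
  disc 5: 275 + 150 = 425
  disc 6: 275 = 275
This matches the lower bound, so 6 is optimal.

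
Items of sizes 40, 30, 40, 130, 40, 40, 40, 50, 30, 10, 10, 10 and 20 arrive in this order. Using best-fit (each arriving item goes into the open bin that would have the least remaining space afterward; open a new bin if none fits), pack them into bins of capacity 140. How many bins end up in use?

  40 → bin 1 (new)  [load 40/140]
  30 → bin 1  [load 70/140]
  40 → bin 1  [load 110/140]
  130 → bin 2 (new)  [load 130/140]
  40 → bin 3 (new)  [load 40/140]
  40 → bin 3  [load 80/140]
  40 → bin 3  [load 120/140]
  50 → bin 4 (new)  [load 50/140]
  30 → bin 1  [load 140/140]
  10 → bin 2  [load 140/140]
  10 → bin 3  [load 130/140]
  10 → bin 3  [load 140/140]
  20 → bin 4  [load 70/140]
4 bins opened.

4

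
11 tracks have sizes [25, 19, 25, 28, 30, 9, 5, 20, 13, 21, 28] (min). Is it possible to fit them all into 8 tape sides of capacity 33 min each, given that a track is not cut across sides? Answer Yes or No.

A valid assignment using 8 tape sides:
  side 1: 30 = 30
  side 2: 28 + 5 = 33
  side 3: 28 = 28
  side 4: 25 = 25
  side 5: 25 = 25
  side 6: 21 + 9 = 30
  side 7: 20 + 13 = 33
  side 8: 19 = 19
Every load is within 33 min, so 8 tape sides suffice.

Yes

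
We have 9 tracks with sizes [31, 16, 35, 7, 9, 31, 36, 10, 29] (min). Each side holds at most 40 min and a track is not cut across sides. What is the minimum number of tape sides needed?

6

Total = 36 + 35 + 31 + 31 + 29 + 16 + 10 + 9 + 7 = 204 min.
Lower bound: ⌈204/40⌉ = 6 tape sides.
A packing using 6 tape sides:
  side 1: 36 = 36
  side 2: 35 = 35
  side 3: 31 + 9 = 40
  side 4: 31 + 7 = 38
  side 5: 29 + 10 = 39
  side 6: 16 = 16
This matches the lower bound, so 6 is optimal.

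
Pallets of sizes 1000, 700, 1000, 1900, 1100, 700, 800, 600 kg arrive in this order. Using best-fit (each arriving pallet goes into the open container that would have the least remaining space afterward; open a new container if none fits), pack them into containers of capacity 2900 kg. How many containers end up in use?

  1000 → container 1 (new)  [load 1000/2900]
  700 → container 1  [load 1700/2900]
  1000 → container 1  [load 2700/2900]
  1900 → container 2 (new)  [load 1900/2900]
  1100 → container 3 (new)  [load 1100/2900]
  700 → container 2  [load 2600/2900]
  800 → container 3  [load 1900/2900]
  600 → container 3  [load 2500/2900]
3 containers opened.

3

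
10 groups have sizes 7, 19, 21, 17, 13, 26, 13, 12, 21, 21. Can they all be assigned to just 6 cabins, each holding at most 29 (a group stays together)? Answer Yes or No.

Total = 170; ⌈170/29⌉ = 6.
The bound of 6 does not rule out 6, but exhaustive search shows no assignment into 6 cabins of capacity 29 exists — the minimum is 7.

No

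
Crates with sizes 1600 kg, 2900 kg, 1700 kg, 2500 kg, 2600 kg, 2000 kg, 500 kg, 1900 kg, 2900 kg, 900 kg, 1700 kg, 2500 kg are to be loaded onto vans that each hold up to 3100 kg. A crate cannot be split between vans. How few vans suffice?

10

Total = 2900 + 2900 + 2600 + 2500 + 2500 + 2000 + 1900 + 1700 + 1700 + 1600 + 900 + 500 = 23700 kg.
Lower bound: ⌈23700/3100⌉ = 8 vans.
Also, 10 crates each exceed 1550 kg, and no two of those can share a van, so at least 10 vans are needed.
A packing using 10 vans:
  van 1: 2900 = 2900
  van 2: 2900 = 2900
  van 3: 2600 + 500 = 3100
  van 4: 2500 = 2500
  van 5: 2500 = 2500
  van 6: 2000 + 900 = 2900
  van 7: 1900 = 1900
  van 8: 1700 = 1700
  van 9: 1700 = 1700
  van 10: 1600 = 1600
This matches the lower bound, so 10 is optimal.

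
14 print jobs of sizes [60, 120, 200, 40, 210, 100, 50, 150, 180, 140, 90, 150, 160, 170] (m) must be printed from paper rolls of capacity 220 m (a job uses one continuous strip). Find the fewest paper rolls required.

10

Total = 210 + 200 + 180 + 170 + 160 + 150 + 150 + 140 + 120 + 100 + 90 + 60 + 50 + 40 = 1820 m.
Lower bound: ⌈1820/220⌉ = 9 paper rolls.
A packing using 10 paper rolls:
  roll 1: 210 = 210
  roll 2: 200 = 200
  roll 3: 180 + 40 = 220
  roll 4: 170 + 50 = 220
  roll 5: 160 + 60 = 220
  roll 6: 150 = 150
  roll 7: 150 = 150
  roll 8: 140 = 140
  roll 9: 120 + 100 = 220
  roll 10: 90 = 90
No arrangement into 9 paper rolls stays within capacity, so 10 is optimal.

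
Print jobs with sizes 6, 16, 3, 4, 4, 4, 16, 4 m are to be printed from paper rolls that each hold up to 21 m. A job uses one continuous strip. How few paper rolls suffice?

3

Total = 16 + 16 + 6 + 4 + 4 + 4 + 4 + 3 = 57 m.
Lower bound: ⌈57/21⌉ = 3 paper rolls.
A packing using 3 paper rolls:
  roll 1: 16 + 4 = 20
  roll 2: 16 + 4 = 20
  roll 3: 6 + 4 + 4 + 3 = 17
This matches the lower bound, so 3 is optimal.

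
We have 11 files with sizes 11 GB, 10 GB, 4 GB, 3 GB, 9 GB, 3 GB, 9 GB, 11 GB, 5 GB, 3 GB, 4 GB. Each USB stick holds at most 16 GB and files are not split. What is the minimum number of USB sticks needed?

5

Total = 11 + 11 + 10 + 9 + 9 + 5 + 4 + 4 + 3 + 3 + 3 = 72 GB.
Lower bound: ⌈72/16⌉ = 5 USB sticks.
A packing using 5 USB sticks:
  USB stick 1: 11 + 5 = 16
  USB stick 2: 11 + 4 = 15
  USB stick 3: 10 + 4 = 14
  USB stick 4: 9 + 3 + 3 = 15
  USB stick 5: 9 + 3 = 12
This matches the lower bound, so 5 is optimal.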